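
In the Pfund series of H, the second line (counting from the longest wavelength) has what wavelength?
4651.24911 nm

The lines of a series are numbered from the longest wavelength (smallest ΔE) outward; the second line is the transition from n = n_f + 2 to n_f.
The Pfund series has all transitions ending at n_f = 5.

For H, the second line (β-line) is the jump from n = 7 to n = 5:
E_7 = -13.6057 / 7² = -0.27766734694 eV
E_5 = -13.6057 / 5² = -0.54422800000 eV
ΔE = E_7 - E_5 = 0.26656065306 eV

λ = hc/E = 1239.84 eV·nm / 0.26656065306 eV
λ = 4651.24911 nm

This is the β-line of the Pfund series in H.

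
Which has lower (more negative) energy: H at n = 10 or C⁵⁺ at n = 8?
C⁵⁺ at n = 8 (E = -7.6532 eV)

Using E_n = -13.6057 Z² / n² eV:

H (Z = 1) at n = 10:
E = -13.6057 × 1² / 10² = -13.6057 × 1 / 100 = -0.1360570 eV

C⁵⁺ (Z = 6) at n = 8:
E = -13.6057 × 6² / 8² = -13.6057 × 36 / 64 = -7.6532063 eV

Since -7.6532063 eV < -0.1360570 eV,
C⁵⁺ at n = 8 is more tightly bound (requires more energy to ionize).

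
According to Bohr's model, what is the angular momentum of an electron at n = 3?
3.1637e-34 J·s (or 3ℏ)

In the Bohr model, angular momentum is quantized:
L = nℏ

where ℏ = h/(2π) = 1.054572e-34 J·s

For n = 3:
L = 3 × 1.054572e-34 J·s
L = 3.1637e-34 J·s

This can also be written as L = 3ℏ.
The angular momentum is an integer multiple of the reduced Planck constant.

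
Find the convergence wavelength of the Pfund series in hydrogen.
2278.16283 nm

The series limit corresponds to the transition from n = ∞ to n = 5.
This is the highest energy (shortest wavelength) transition in the Pfund series.

E_∞ = 0 eV
E_5 = -13.6057 / 5² = -0.54422800000 eV

Energy at series limit:
ΔE = E_∞ - E_5 = 0 - (-0.54422800000) = 0.54422800000 eV
λ = hc/E = 1239.84 eV·nm / 0.54422800000 eV = 2278.16283 nm

This energy equals the ionization energy from the n = 5 state of hydrogen.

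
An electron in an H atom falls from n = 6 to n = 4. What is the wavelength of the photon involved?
2624.44 nm

First, find the transition energy using E_n = -13.6057 / n² eV:
E_6 = -13.6057 / 6² = -0.37793611 eV
E_4 = -13.6057 / 4² = -0.85035625 eV

Photon energy: |ΔE| = |E_4 - E_6| = 0.47242014 eV

Convert to wavelength using E = hc/λ with hc = 1239.84 eV·nm:
λ = hc/E = 1239.84 eV·nm / 0.47242014 eV
λ = 2624.44 nm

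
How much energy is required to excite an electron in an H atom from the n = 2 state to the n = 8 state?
3.189 eV

The energy levels of a hydrogen-like atom are E_n = -13.6057 eV / n².

Energy at n = 2: E_2 = -13.6057 / 2² = -3.401425 eV
Energy at n = 8: E_8 = -13.6057 / 8² = -0.212589 eV

The excitation energy is the difference:
ΔE = E_8 - E_2
ΔE = -0.212589 - (-3.401425)
ΔE = 3.189 eV

Since this is positive, energy must be absorbed (photon absorption).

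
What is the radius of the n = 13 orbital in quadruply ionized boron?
1.7886 nm (or 17.8862 Å)

The Bohr radius formula is:
r_n = n² a₀ / Z

where a₀ = 0.0529177 nm is the Bohr radius.

For B⁴⁺ (Z = 5) at n = 13:
r_13 = 13² × 0.0529177 nm / 5
r_13 = 169 × 0.0529177 nm / 5
r_13 = 8.94309 nm / 5
r_13 = 1.7886 nm

The electron orbits at approximately 1.7886 nm from the nucleus.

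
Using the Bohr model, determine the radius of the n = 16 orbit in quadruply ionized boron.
2.7094 nm (or 27.0939 Å)

The Bohr radius formula is:
r_n = n² a₀ / Z

where a₀ = 0.0529177 nm is the Bohr radius.

For B⁴⁺ (Z = 5) at n = 16:
r_16 = 16² × 0.0529177 nm / 5
r_16 = 256 × 0.0529177 nm / 5
r_16 = 13.54693 nm / 5
r_16 = 2.7094 nm

The electron orbits at approximately 2.7094 nm from the nucleus.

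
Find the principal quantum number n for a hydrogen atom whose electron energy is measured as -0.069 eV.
n = 14

The exact energy levels follow E_n = -13.6057 eV / n².

The measured value (-0.069 eV) is reported to only 2 significant figures, so we must test candidate n values and see which one matches to that precision.

Candidate energies:
  n = 12:  E = -13.6057/12² = -0.09448 eV
  n = 13:  E = -13.6057/13² = -0.08051 eV
  n = 14:  E = -13.6057/14² = -0.06942 eV  ← matches
  n = 15:  E = -13.6057/15² = -0.06047 eV
  n = 16:  E = -13.6057/16² = -0.05315 eV

Checking against the measurement of -0.069 eV (2 sig figs), only n = 14 agrees:
E_14 = -0.06942 eV, which rounds to -0.069 eV ✓

Therefore n = 14.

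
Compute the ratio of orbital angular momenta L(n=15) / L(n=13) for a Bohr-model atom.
1.15

In the Bohr model, L_n = nℏ, so the ratio is purely the ratio of quantum numbers:

L_15/L_13 = 15ℏ / 13ℏ = 15/13 = 1.15

The angular momentum scales linearly with n.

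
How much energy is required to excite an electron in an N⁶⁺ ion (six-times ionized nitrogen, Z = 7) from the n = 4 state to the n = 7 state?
28.06 eV

The energy levels of a hydrogen-like atom are E_n = -13.6057 Z² eV / n².

Energy at n = 4: E_4 = -13.6057 × 7² / 4² = -41.66746 eV
Energy at n = 7: E_7 = -13.6057 × 7² / 7² = -13.60570 eV

The excitation energy is the difference:
ΔE = E_7 - E_4
ΔE = -13.60570 - (-41.66746)
ΔE = 28.06 eV

Since this is positive, energy must be absorbed (photon absorption).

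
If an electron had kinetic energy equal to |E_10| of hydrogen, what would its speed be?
2.1877e+05 m/s (or 0.0730% of c)

The binding energy at n = 10 for hydrogen is:
E_10 = -13.6057/10² = -0.13605700 eV
|E_10| = 0.13605700 eV

Convert to Joules:
KE = 0.13605700 eV × (1.602177 × 10⁻¹⁹ J/eV) = 2.179874e-20 J

Using KE = ½mv²:
v = √(2·KE/m_e)
v = √(2 × 2.179874e-20 J / 9.10938 × 10⁻³¹ kg)
v = 2.1877e+05 m/s

This is approximately 0.0730% the speed of light.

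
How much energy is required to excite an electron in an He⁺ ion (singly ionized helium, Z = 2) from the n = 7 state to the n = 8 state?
0.260 eV

The energy levels of a hydrogen-like atom are E_n = -13.6057 Z² eV / n².

Energy at n = 7: E_7 = -13.6057 × 2² / 7² = -1.110669 eV
Energy at n = 8: E_8 = -13.6057 × 2² / 8² = -0.850356 eV

The excitation energy is the difference:
ΔE = E_8 - E_7
ΔE = -0.850356 - (-1.110669)
ΔE = 0.260 eV

Since this is positive, energy must be absorbed (photon absorption).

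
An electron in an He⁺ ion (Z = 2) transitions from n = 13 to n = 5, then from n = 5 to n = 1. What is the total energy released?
54.100772 eV

The energy levels of He⁺ are E_n = -13.6057 × 2² / n² eV.

First transition (13 → 5):
ΔE₁ = |E_5 - E_13|
ΔE₁ = |-2.176912000000 - (-0.322028402367)| = 1.854883598 eV

Second transition (5 → 1):
ΔE₂ = |E_1 - E_5|
ΔE₂ = |-54.422800000000 - (-2.176912000000)| = 52.245888000 eV

Total energy released:
E_total = ΔE₁ + ΔE₂ = 1.854883598 + 52.245888000 = 54.100772 eV

Note: This equals the direct transition 13 → 1: 54.100772 eV ✓
Energy is conserved regardless of the path taken.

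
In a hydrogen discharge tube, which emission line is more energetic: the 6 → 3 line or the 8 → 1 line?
8 → 1

Calculate the energy for each transition:

Transition 6 → 3:
ΔE₁ = |E_3 - E_6| = |-13.6057/3² - (-13.6057/6²)|
ΔE₁ = |-1.511744444 - (-0.377936111)| = 1.133808 eV

Transition 8 → 1:
ΔE₂ = |E_1 - E_8| = |-13.6057/1² - (-13.6057/8²)|
ΔE₂ = |-13.605700000 - (-0.212589063)| = 13.393111 eV

Since 13.393111 eV > 1.133808 eV, the transition 8 → 1 emits the more energetic photon.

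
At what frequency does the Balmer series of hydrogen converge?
8.225e+14 Hz

The series limit corresponds to the transition from n = ∞ to n = 2.
This is the highest energy (shortest wavelength) transition in the Balmer series.

E_∞ = 0 eV
E_2 = -13.6057 / 2² = -3.401425 eV

Energy at series limit:
ΔE = E_∞ - E_2 = 0 - (-3.401425) = 3.401425 eV
E = 3.401425 eV × (1.602177 × 10⁻¹⁹ J/eV) = 5.44968e-19 J
f = E/h = 5.44968e-19 J / (6.62607 × 10⁻³⁴ J·s) = 8.225e+14 Hz

This energy equals the ionization energy from the n = 2 state of hydrogen.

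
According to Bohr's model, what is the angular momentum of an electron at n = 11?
1.160e-33 J·s (or 11ℏ)

In the Bohr model, angular momentum is quantized:
L = nℏ

where ℏ = h/(2π) = 1.05457e-34 J·s

For n = 11:
L = 11 × 1.05457e-34 J·s
L = 1.160e-33 J·s

This can also be written as L = 11ℏ.
The angular momentum is an integer multiple of the reduced Planck constant.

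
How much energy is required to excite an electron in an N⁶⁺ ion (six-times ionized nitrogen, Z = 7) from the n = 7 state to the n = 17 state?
11.298851 eV

The energy levels of a hydrogen-like atom are E_n = -13.6057 Z² eV / n².

Energy at n = 7: E_7 = -13.6057 × 7² / 7² = -13.605700000 eV
Energy at n = 17: E_17 = -13.6057 × 7² / 17² = -2.306848789 eV

The excitation energy is the difference:
ΔE = E_17 - E_7
ΔE = -2.306848789 - (-13.605700000)
ΔE = 11.298851 eV

Since this is positive, energy must be absorbed (photon absorption).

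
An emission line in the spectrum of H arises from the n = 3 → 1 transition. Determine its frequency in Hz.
2.9243e+15 Hz

First, find the transition energy:
E_3 = -13.6057 / 3² = -1.511744 eV
E_1 = -13.6057 / 1² = -13.605700 eV
|ΔE| = |E_1 - E_3| = 12.093956 eV

Convert to Joules: E = 12.093956 eV × (1.602177 × 10⁻¹⁹ J/eV) = 1.937666e-18 J

Using E = hf:
f = E/h = 1.937666e-18 J / (6.62607 × 10⁻³⁴ J·s)
f = 2.9243e+15 Hz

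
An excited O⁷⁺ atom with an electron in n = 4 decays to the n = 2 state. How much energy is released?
163.26840 eV

The energy levels are E_n = -13.6057 Z² eV / n².

Energy at n = 4: E_4 = -13.6057 × 8² / 4² = -54.42280000 eV
Energy at n = 2: E_2 = -13.6057 × 8² / 2² = -217.69120000 eV

For emission (electron falling to lower state), the photon energy is:
E_photon = E_4 - E_2 = |-54.42280000 - (-217.69120000)|
E_photon = 163.26840 eV

This energy is carried away by the emitted photon.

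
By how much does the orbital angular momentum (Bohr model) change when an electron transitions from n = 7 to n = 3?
4.21829e-34 J·s (or 4ℏ)

In the Bohr model, L_n = nℏ where ℏ = 1.0545718e-34 J·s.

L_7 = 7ℏ = 7.3820026e-34 J·s
L_3 = 3ℏ = 3.1637154e-34 J·s

ΔL = L_7 - L_3 = (7 - 3)ℏ = 4ℏ
ΔL = 4 × 1.0545718e-34 J·s = 4.21829e-34 J·s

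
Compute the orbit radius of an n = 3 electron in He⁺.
0.2381 nm (or 2.3813 Å)

The Bohr radius formula is:
r_n = n² a₀ / Z

where a₀ = 0.0529177 nm is the Bohr radius.

For He⁺ (Z = 2) at n = 3:
r_3 = 3² × 0.0529177 nm / 2
r_3 = 9 × 0.0529177 nm / 2
r_3 = 0.47626 nm / 2
r_3 = 0.2381 nm

The electron orbits at approximately 0.2381 nm from the nucleus.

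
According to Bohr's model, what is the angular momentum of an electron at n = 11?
1.160e-33 J·s (or 11ℏ)

In the Bohr model, angular momentum is quantized:
L = nℏ

where ℏ = h/(2π) = 1.05457e-34 J·s

For n = 11:
L = 11 × 1.05457e-34 J·s
L = 1.160e-33 J·s

This can also be written as L = 11ℏ.
The angular momentum is an integer multiple of the reduced Planck constant.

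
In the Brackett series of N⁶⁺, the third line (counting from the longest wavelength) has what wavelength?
44.1826 nm

The lines of a series are numbered from the longest wavelength (smallest ΔE) outward; the third line is the transition from n = n_f + 3 to n_f.
The Brackett series has all transitions ending at n_f = 4.

For N⁶⁺ (Z = 7), the third line (γ-line) is the jump from n = 7 to n = 4:
E_7 = -13.6057 × 7² / 7² = -13.605700 eV
E_4 = -13.6057 × 7² / 4² = -41.667456 eV
ΔE = E_7 - E_4 = 28.061756 eV

λ = hc/E = 1239.84 eV·nm / 28.061756 eV
λ = 44.1826 nm

This is the γ-line of the Brackett series in N⁶⁺.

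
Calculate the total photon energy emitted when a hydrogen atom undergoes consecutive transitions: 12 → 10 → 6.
0.28345 eV

The energy levels of hydrogen are E_n = -13.6057 / n² eV.

First transition (12 → 10):
ΔE₁ = |E_10 - E_12|
ΔE₁ = |-0.13605700000 - (-0.09448402778)| = 0.04157297 eV

Second transition (10 → 6):
ΔE₂ = |E_6 - E_10|
ΔE₂ = |-0.37793611111 - (-0.13605700000)| = 0.24187911 eV

Total energy released:
E_total = ΔE₁ + ΔE₂ = 0.04157297 + 0.24187911 = 0.28345 eV

Note: This equals the direct transition 12 → 6: 0.28345 eV ✓
Energy is conserved regardless of the path taken.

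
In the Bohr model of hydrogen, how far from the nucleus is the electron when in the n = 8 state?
3.3867 nm (or 33.8673 Å)

The Bohr radius formula is:
r_n = n² a₀ / Z

where a₀ = 0.0529177 nm is the Bohr radius.

For H (Z = 1) at n = 8:
r_8 = 8² × 0.0529177 nm / 1
r_8 = 64 × 0.0529177 nm / 1
r_8 = 3.38673 nm / 1
r_8 = 3.3867 nm

The electron orbits at approximately 3.3867 nm from the nucleus.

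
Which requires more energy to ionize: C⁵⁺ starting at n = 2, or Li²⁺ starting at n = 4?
C⁵⁺ at n = 2 (E = -122.451 eV)

Using E_n = -13.6057 Z² / n² eV:

C⁵⁺ (Z = 6) at n = 2:
E = -13.6057 × 6² / 2² = -13.6057 × 36 / 4 = -122.451300 eV

Li²⁺ (Z = 3) at n = 4:
E = -13.6057 × 3² / 4² = -13.6057 × 9 / 16 = -7.653206 eV

Since -122.451300 eV < -7.653206 eV,
C⁵⁺ at n = 2 is more tightly bound (requires more energy to ionize).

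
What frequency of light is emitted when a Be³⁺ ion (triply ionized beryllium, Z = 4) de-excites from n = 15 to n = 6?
1.22821e+15 Hz

First, find the transition energy:
E_15 = -13.6057 × 4² / 15² = -0.96751644 eV
E_6 = -13.6057 × 4² / 6² = -6.04697778 eV
|ΔE| = |E_6 - E_15| = 5.07946134 eV

Convert to Joules: E = 5.07946134 eV × (1.602177 × 10⁻¹⁹ J/eV) = 8.1381961e-19 J

Using E = hf:
f = E/h = 8.1381961e-19 J / (6.62607 × 10⁻³⁴ J·s)
f = 1.22821e+15 Hz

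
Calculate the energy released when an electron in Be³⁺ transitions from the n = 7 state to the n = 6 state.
1.60430 eV

The energy levels are E_n = -13.6057 Z² eV / n².

Energy at n = 7: E_7 = -13.6057 × 4² / 7² = -4.44267755 eV
Energy at n = 6: E_6 = -13.6057 × 4² / 6² = -6.04697778 eV

For emission (electron falling to lower state), the photon energy is:
E_photon = E_7 - E_6 = |-4.44267755 - (-6.04697778)|
E_photon = 1.60430 eV

This energy is carried away by the emitted photon.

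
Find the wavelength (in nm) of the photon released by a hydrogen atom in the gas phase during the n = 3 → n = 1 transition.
102.52 nm

First, find the transition energy using E_n = -13.6057 / n² eV:
E_3 = -13.6057 / 3² = -1.51174 eV
E_1 = -13.6057 / 1² = -13.60570 eV

Photon energy: |ΔE| = |E_1 - E_3| = 12.09396 eV

Convert to wavelength using E = hc/λ with hc = 1239.84 eV·nm:
λ = hc/E = 1239.84 eV·nm / 12.09396 eV
λ = 102.52 nm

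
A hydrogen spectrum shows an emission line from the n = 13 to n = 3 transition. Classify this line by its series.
Paschen series

The spectral series in hydrogen are named based on the final (lower) energy level:
- Lyman series: n_final = 1 (ultraviolet)
- Balmer series: n_final = 2 (visible/near-UV)
- Paschen series: n_final = 3 (infrared)
- Brackett series: n_final = 4 (infrared)
- Pfund series: n_final = 5 (far infrared)

Since this transition ends at n = 3, it belongs to the Paschen series.

For reference, this 13 → 3 line has photon energy
ΔE = 13.6057 eV × (1/3² - 1/13²) = 1.431237344 eV,
corresponding to wavelength λ = hc/ΔE = 1239.84 eV·nm / 1.431237344 eV = 866.27142 nm in the infrared region.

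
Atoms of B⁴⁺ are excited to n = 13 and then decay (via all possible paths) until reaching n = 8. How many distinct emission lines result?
15

The electron can occupy levels n = 8, 9, ..., 13 during de-excitation — that is m = 13 - 8 + 1 = 6 distinct levels.

The number of distinct spectral lines equals the number of ways to choose 2 of these m levels (each pair gives one possible emission transition):

Number of lines = m(m-1)/2 = 6×5/2 = 15

These correspond to all possible transitions between the 6 levels:
13 → 12, 13 → 11, 13 → 10, 13 → 9, 13 → 8, 12 → 11, 12 → 10, 12 → 9...

Each transition produces a photon with a unique energy (and thus wavelength). This count does not depend on Z.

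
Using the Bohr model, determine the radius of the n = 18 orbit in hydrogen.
17.1453 nm (or 171.4533 Å)

The Bohr radius formula is:
r_n = n² a₀ / Z

where a₀ = 0.0529177 nm is the Bohr radius.

For H (Z = 1) at n = 18:
r_18 = 18² × 0.0529177 nm / 1
r_18 = 324 × 0.0529177 nm / 1
r_18 = 17.14533 nm / 1
r_18 = 17.1453 nm

The electron orbits at approximately 17.1453 nm from the nucleus.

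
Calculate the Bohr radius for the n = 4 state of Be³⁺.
0.2117 nm (or 2.1167 Å)

The Bohr radius formula is:
r_n = n² a₀ / Z

where a₀ = 0.0529177 nm is the Bohr radius.

For Be³⁺ (Z = 4) at n = 4:
r_4 = 4² × 0.0529177 nm / 4
r_4 = 16 × 0.0529177 nm / 4
r_4 = 0.84668 nm / 4
r_4 = 0.2117 nm

The electron orbits at approximately 0.2117 nm from the nucleus.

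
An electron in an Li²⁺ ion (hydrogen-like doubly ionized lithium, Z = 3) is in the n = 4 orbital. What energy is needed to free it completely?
7.65 eV

The ionization energy is the energy needed to remove the electron completely (n → ∞).

For a hydrogen-like ion with Z = 3, E_n = -13.6057 Z² / n² eV.

At n = 4: E_4 = -13.6057 × 3² / 4² = -7.65321 eV
At n = ∞: E_∞ = 0 eV

Ionization energy = E_∞ - E_4 = 0 - (-7.65321) = 7.65321 eV
Ionization energy ≈ 7.65 eV

This is also called the binding energy of the electron in state n = 4.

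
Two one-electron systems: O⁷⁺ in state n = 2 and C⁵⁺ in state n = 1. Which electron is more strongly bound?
C⁵⁺ at n = 1 (E = -489.8052 eV)

Using E_n = -13.6057 Z² / n² eV:

O⁷⁺ (Z = 8) at n = 2:
E = -13.6057 × 8² / 2² = -13.6057 × 64 / 4 = -217.6912000 eV

C⁵⁺ (Z = 6) at n = 1:
E = -13.6057 × 6² / 1² = -13.6057 × 36 / 1 = -489.8052000 eV

Since -489.8052000 eV < -217.6912000 eV,
C⁵⁺ at n = 1 is more tightly bound (requires more energy to ionize).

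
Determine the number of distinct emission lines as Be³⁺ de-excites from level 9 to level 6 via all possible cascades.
6

The electron can occupy levels n = 6, 7, ..., 9 during de-excitation — that is m = 9 - 6 + 1 = 4 distinct levels.

The number of distinct spectral lines equals the number of ways to choose 2 of these m levels (each pair gives one possible emission transition):

Number of lines = m(m-1)/2 = 4×3/2 = 6

These correspond to all possible transitions between the 4 levels:
9 → 8, 9 → 7, 9 → 6, 8 → 7, 8 → 6, 7 → 6

Each transition produces a photon with a unique energy (and thus wavelength). This count does not depend on Z.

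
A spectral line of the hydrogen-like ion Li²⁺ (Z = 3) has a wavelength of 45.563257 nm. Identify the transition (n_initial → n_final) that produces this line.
n = 6 → n = 2

First, find the photon energy from the wavelength (hc = 1239.84 eV·nm):
E = hc/λ = 1239.84 eV·nm / 45.563257 nm = 27.211400 eV

The energy levels of Li²⁺ satisfy E_n = -13.6057 × 3² / n² eV, so an emission n_i → n_f releases
ΔE = 13.6057 × 3² × (1/n_f² − 1/n_i²) eV.

Setting ΔE equal to the photon energy:
1/n_f² − 1/n_i² = 27.211400 / (13.6057 × 3²) = 0.22222222

Since 1/n_i² must be positive, we need 1/n_f² > 0.22222222, i.e. n_f ≤ 2. For each allowed n_f, solve n_i = (1/n_f² − 0.22222222)^(−1/2) and check whether it is a whole number:
  n_f = 1: 1/n_i² = 1.00000000 − 0.22222222 = 0.77777778 → n_i = 1.134  (not an integer) ✗
  n_f = 2: 1/n_i² = 0.25000000 − 0.22222222 = 0.02777778 → n_i = 6.000  → integer, n_i = 6 ✓

Only n_f = 2 gives an integer upper level, n_i = 6.

The transition is from n = 6 to n = 2 (emission).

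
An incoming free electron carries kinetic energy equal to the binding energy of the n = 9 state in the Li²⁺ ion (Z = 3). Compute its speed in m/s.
7.29e+05 m/s (or 0.243% of c)

The binding energy at n = 9 for Li²⁺ is:
E_9 = -13.6057 × 3²/9² = -1.51174 eV
|E_9| = 1.51174 eV

Convert to Joules:
KE = 1.51174 eV × (1.602177 × 10⁻¹⁹ J/eV) = 2.4221e-19 J

Using KE = ½mv²:
v = √(2·KE/m_e)
v = √(2 × 2.4221e-19 J / 9.10938 × 10⁻³¹ kg)
v = 7.29e+05 m/s

This is approximately 0.243% the speed of light.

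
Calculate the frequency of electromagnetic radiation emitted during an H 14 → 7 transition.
5.04e+13 Hz

First, find the transition energy:
E_14 = -13.6057 / 14² = -0.069417 eV
E_7 = -13.6057 / 7² = -0.277667 eV
|ΔE| = |E_7 - E_14| = 0.208250 eV

Convert to Joules: E = 0.208250 eV × (1.602177 × 10⁻¹⁹ J/eV) = 3.3365e-20 J

Using E = hf:
f = E/h = 3.3365e-20 J / (6.62607 × 10⁻³⁴ J·s)
f = 5.04e+13 Hz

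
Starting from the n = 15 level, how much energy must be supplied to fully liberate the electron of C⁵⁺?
2.17691 eV

The ionization energy is the energy needed to remove the electron completely (n → ∞).

For a hydrogen-like ion with Z = 6, E_n = -13.6057 Z² / n² eV.

At n = 15: E_15 = -13.6057 × 6² / 15² = -2.17691200 eV
At n = ∞: E_∞ = 0 eV

Ionization energy = E_∞ - E_15 = 0 - (-2.17691200) = 2.17691200 eV
Ionization energy ≈ 2.17691 eV

This is also called the binding energy of the electron in state n = 15.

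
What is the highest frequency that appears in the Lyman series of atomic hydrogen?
3.28984e+15 Hz

The series limit corresponds to the transition from n = ∞ to n = 1.
This is the highest energy (shortest wavelength) transition in the Lyman series.

E_∞ = 0 eV
E_1 = -13.6057 / 1² = -13.60570000 eV

Energy at series limit:
ΔE = E_∞ - E_1 = 0 - (-13.60570000) = 13.60570000 eV
E = 13.60570000 eV × (1.602177 × 10⁻¹⁹ J/eV) = 2.1798740e-18 J
f = E/h = 2.1798740e-18 J / (6.62607 × 10⁻³⁴ J·s) = 3.28984e+15 Hz

This energy equals the ionization energy from the n = 1 state of hydrogen.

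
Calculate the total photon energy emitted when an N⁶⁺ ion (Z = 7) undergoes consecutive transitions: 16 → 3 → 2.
164.066 eV

The energy levels of N⁶⁺ are E_n = -13.6057 × 7² / n² eV.

First transition (16 → 3):
ΔE₁ = |E_3 - E_16|
ΔE₁ = |-74.075477778 - (-2.604216016)| = 71.471262 eV

Second transition (3 → 2):
ΔE₂ = |E_2 - E_3|
ΔE₂ = |-166.669825000 - (-74.075477778)| = 92.594347 eV

Total energy released:
E_total = ΔE₁ + ΔE₂ = 71.471262 + 92.594347 = 164.066 eV

Note: This equals the direct transition 16 → 2: 164.066 eV ✓
Energy is conserved regardless of the path taken.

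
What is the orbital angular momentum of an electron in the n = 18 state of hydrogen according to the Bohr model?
1.90e-33 J·s (or 18ℏ)

In the Bohr model, angular momentum is quantized:
L = nℏ

where ℏ = h/(2π) = 1.0546e-34 J·s

For n = 18:
L = 18 × 1.0546e-34 J·s
L = 1.90e-33 J·s

This can also be written as L = 18ℏ.
The angular momentum is an integer multiple of the reduced Planck constant.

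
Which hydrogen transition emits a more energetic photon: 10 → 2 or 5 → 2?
10 → 2

Calculate the energy for each transition:

Transition 10 → 2:
ΔE₁ = |E_2 - E_10| = |-13.6057/2² - (-13.6057/10²)|
ΔE₁ = |-3.401425000000 - (-0.136057000000)| = 3.265368000 eV

Transition 5 → 2:
ΔE₂ = |E_2 - E_5| = |-13.6057/2² - (-13.6057/5²)|
ΔE₂ = |-3.401425000000 - (-0.544228000000)| = 2.857197000 eV

Since 3.265368000 eV > 2.857197000 eV, the transition 10 → 2 emits the more energetic photon.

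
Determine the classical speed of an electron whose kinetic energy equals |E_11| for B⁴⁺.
9.94406e+05 m/s (or 0.3317% of c)

The binding energy at n = 11 for B⁴⁺ is:
E_11 = -13.6057 × 5²/11² = -2.81109504 eV
|E_11| = 2.81109504 eV

Convert to Joules:
KE = 2.81109504 eV × (1.602177 × 10⁻¹⁹ J/eV) = 4.5038718e-19 J

Using KE = ½mv²:
v = √(2·KE/m_e)
v = √(2 × 4.5038718e-19 J / 9.10938 × 10⁻³¹ kg)
v = 9.94406e+05 m/s

This is approximately 0.3317% the speed of light.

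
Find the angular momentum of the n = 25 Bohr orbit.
2.6364e-33 J·s (or 25ℏ)

In the Bohr model, angular momentum is quantized:
L = nℏ

where ℏ = h/(2π) = 1.054572e-34 J·s

For n = 25:
L = 25 × 1.054572e-34 J·s
L = 2.6364e-33 J·s

This can also be written as L = 25ℏ.
The angular momentum is an integer multiple of the reduced Planck constant.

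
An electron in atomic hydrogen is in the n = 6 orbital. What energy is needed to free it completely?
0.38 eV

The ionization energy is the energy needed to remove the electron completely (n → ∞).

For hydrogen, E_n = -13.6057 eV / n².

At n = 6: E_6 = -13.6057 / 6² = -0.37794 eV
At n = ∞: E_∞ = 0 eV

Ionization energy = E_∞ - E_6 = 0 - (-0.37794) = 0.37794 eV
Ionization energy ≈ 0.38 eV

This is also called the binding energy of the electron in state n = 6.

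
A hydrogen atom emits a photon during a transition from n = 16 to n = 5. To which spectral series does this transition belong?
Pfund series

The spectral series in hydrogen are named based on the final (lower) energy level:
- Lyman series: n_final = 1 (ultraviolet)
- Balmer series: n_final = 2 (visible/near-UV)
- Paschen series: n_final = 3 (infrared)
- Brackett series: n_final = 4 (infrared)
- Pfund series: n_final = 5 (far infrared)

Since this transition ends at n = 5, it belongs to the Pfund series.

For reference, this 16 → 5 line has photon energy
ΔE = 13.6057 eV × (1/5² - 1/16²) = 0.49108073438 eV,
corresponding to wavelength λ = hc/ΔE = 1239.84 eV·nm / 0.49108073438 eV = 2524.71725 nm in the far infrared region.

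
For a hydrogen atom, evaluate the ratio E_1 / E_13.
169.0000

Using E_n = -13.6057 Z² / n² eV with Z = 1:

E_1 = -13.6057 / 1² = -13.6057 / 1 = -13.6057000000 eV
E_13 = -13.6057 / 13² = -13.6057 / 169 = -0.0805071006 eV

The ratio is:
E_1/E_13 = (-13.6057000000) / (-0.0805071006)
E_1/E_13 = (-13.6057/1) / (-13.6057/169)
E_1/E_13 = 169/1
E_1/E_13 = 169.0000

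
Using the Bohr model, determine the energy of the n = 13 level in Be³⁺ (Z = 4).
-1.288114 eV

For hydrogen-like ions, the energy levels scale with Z²:
E_n = -13.6057 Z² / n² eV

For Be³⁺ (Z = 4) at n = 13:
E_13 = -13.6057 × 4² / 13²
E_13 = -13.6057 × 16 / 169
E_13 = -217.6912 / 169
E_13 = -1.288114 eV

The energy is 16 times more negative than hydrogen at the same n due to the stronger nuclear charge.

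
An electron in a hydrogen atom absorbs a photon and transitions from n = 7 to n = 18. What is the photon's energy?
0.23567 eV

The energy levels of a hydrogen-like atom are E_n = -13.6057 eV / n².

Energy at n = 7: E_7 = -13.6057 / 7² = -0.27766735 eV
Energy at n = 18: E_18 = -13.6057 / 18² = -0.04199290 eV

The excitation energy is the difference:
ΔE = E_18 - E_7
ΔE = -0.04199290 - (-0.27766735)
ΔE = 0.23567 eV

Since this is positive, energy must be absorbed (photon absorption).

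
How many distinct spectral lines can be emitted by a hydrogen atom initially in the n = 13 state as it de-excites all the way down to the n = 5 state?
36

The electron can occupy levels n = 5, 6, ..., 13 during de-excitation — that is m = 13 - 5 + 1 = 9 distinct levels.

The number of distinct spectral lines equals the number of ways to choose 2 of these m levels (each pair gives one possible emission transition):

Number of lines = m(m-1)/2 = 9×8/2 = 36

These correspond to all possible transitions between the 9 levels:
13 → 12, 13 → 11, 13 → 10, 13 → 9, 13 → 8, 13 → 7, 13 → 6, 13 → 5...

Each transition produces a photon with a unique energy (and thus wavelength). This count does not depend on Z.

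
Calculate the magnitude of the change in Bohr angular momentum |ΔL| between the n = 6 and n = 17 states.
1.160e-33 J·s (or 11ℏ)

In the Bohr model, L_n = nℏ where ℏ = 1.05457e-34 J·s.

L_17 = 17ℏ = 1.79277e-33 J·s
L_6 = 6ℏ = 6.32742e-34 J·s

ΔL = L_17 - L_6 = (17 - 6)ℏ = 11ℏ
ΔL = 11 × 1.05457e-34 J·s = 1.160e-33 J·s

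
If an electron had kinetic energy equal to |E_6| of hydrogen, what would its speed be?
3.6462e+05 m/s (or 0.121623% of c)

The binding energy at n = 6 for hydrogen is:
E_6 = -13.6057/6² = -0.37793611 eV
|E_6| = 0.37793611 eV

Convert to Joules:
KE = 0.37793611 eV × (1.602177 × 10⁻¹⁹ J/eV) = 6.055205e-20 J

Using KE = ½mv²:
v = √(2·KE/m_e)
v = √(2 × 6.055205e-20 J / 9.10938 × 10⁻³¹ kg)
v = 3.6462e+05 m/s

This is approximately 0.121623% the speed of light.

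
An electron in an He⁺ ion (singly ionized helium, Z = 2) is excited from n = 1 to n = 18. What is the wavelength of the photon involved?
22.852160 nm

First, find the transition energy using E_n = -13.6057 Z² / n² eV:
E_1 = -13.6057 × 2² / 1² = -54.42280000 eV
E_18 = -13.6057 × 2² / 18² = -0.16797160 eV

Photon energy: |ΔE| = |E_18 - E_1| = 54.25482840 eV

Convert to wavelength using E = hc/λ with hc = 1239.84 eV·nm:
λ = hc/E = 1239.84 eV·nm / 54.25482840 eV
λ = 22.852160 nm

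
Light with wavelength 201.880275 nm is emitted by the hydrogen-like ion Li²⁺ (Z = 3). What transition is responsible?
n = 9 → n = 4

First, find the photon energy from the wavelength (hc = 1239.84 eV·nm):
E = hc/λ = 1239.84 eV·nm / 201.880275 nm = 6.1414618 eV

The energy levels of Li²⁺ satisfy E_n = -13.6057 × 3² / n² eV, so an emission n_i → n_f releases
ΔE = 13.6057 × 3² × (1/n_f² − 1/n_i²) eV.

Setting ΔE equal to the photon energy:
1/n_f² − 1/n_i² = 6.1414618 / (13.6057 × 3²) = 0.050154321

Since 1/n_i² must be positive, we need 1/n_f² > 0.050154321, i.e. n_f ≤ 4. For each allowed n_f, solve n_i = (1/n_f² − 0.050154321)^(−1/2) and check whether it is a whole number:
  n_f = 1: 1/n_i² = 1.000000000 − 0.050154321 = 0.949845679 → n_i = 1.026  (not an integer) ✗
  n_f = 2: 1/n_i² = 0.250000000 − 0.050154321 = 0.199845679 → n_i = 2.237  (not an integer) ✗
  n_f = 3: 1/n_i² = 0.111111111 − 0.050154321 = 0.060956790 → n_i = 4.050  (not an integer) ✗
  n_f = 4: 1/n_i² = 0.062500000 − 0.050154321 = 0.012345679 → n_i = 9.000  → integer, n_i = 9 ✓

Only n_f = 4 gives an integer upper level, n_i = 9.

The transition is from n = 9 to n = 4 (emission).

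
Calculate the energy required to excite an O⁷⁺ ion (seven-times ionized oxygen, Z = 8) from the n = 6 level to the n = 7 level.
6.417201 eV

The energy levels of a hydrogen-like atom are E_n = -13.6057 Z² eV / n².

Energy at n = 6: E_6 = -13.6057 × 8² / 6² = -24.187911111 eV
Energy at n = 7: E_7 = -13.6057 × 8² / 7² = -17.770710204 eV

The excitation energy is the difference:
ΔE = E_7 - E_6
ΔE = -17.770710204 - (-24.187911111)
ΔE = 6.417201 eV

Since this is positive, energy must be absorbed (photon absorption).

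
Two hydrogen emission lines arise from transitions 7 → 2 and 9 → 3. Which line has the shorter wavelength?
7 → 2

Calculate the energy for each transition:

Transition 7 → 2:
ΔE₁ = |E_2 - E_7| = |-13.6057/2² - (-13.6057/7²)|
ΔE₁ = |-3.40142500 - (-0.27766735)| = 3.12376 eV

Transition 9 → 3:
ΔE₂ = |E_3 - E_9| = |-13.6057/3² - (-13.6057/9²)|
ΔE₂ = |-1.51174444 - (-0.16797160)| = 1.34377 eV

Since 3.12376 eV > 1.34377 eV, the transition 7 → 2 emits the more energetic photon.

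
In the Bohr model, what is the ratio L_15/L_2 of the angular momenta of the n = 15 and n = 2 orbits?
7.500

In the Bohr model, L_n = nℏ, so the ratio is purely the ratio of quantum numbers:

L_15/L_2 = 15ℏ / 2ℏ = 15/2 = 7.500

The angular momentum scales linearly with n.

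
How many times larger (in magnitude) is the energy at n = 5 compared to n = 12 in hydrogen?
5.76

Using E_n = -13.6057 Z² / n² eV with Z = 1:

E_5 = -13.6057 / 5² = -13.6057 / 25 = -0.54422800 eV
E_12 = -13.6057 / 12² = -13.6057 / 144 = -0.09448403 eV

The ratio is:
E_5/E_12 = (-0.54422800) / (-0.09448403)
E_5/E_12 = (-13.6057/25) / (-13.6057/144)
E_5/E_12 = 144/25
E_5/E_12 = 5.76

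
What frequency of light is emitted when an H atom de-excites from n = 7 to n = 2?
7.5532e+14 Hz

First, find the transition energy:
E_7 = -13.6057 / 7² = -0.2776673 eV
E_2 = -13.6057 / 2² = -3.4014250 eV
|ΔE| = |E_2 - E_7| = 3.1237577 eV

Convert to Joules: E = 3.1237577 eV × (1.602177 × 10⁻¹⁹ J/eV) = 5.004813e-19 J

Using E = hf:
f = E/h = 5.004813e-19 J / (6.62607 × 10⁻³⁴ J·s)
f = 7.5532e+14 Hz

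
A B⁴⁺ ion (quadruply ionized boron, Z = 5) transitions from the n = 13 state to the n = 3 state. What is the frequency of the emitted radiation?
8.652e+15 Hz

First, find the transition energy:
E_13 = -13.6057 × 5² / 13² = -2.01267751 eV
E_3 = -13.6057 × 5² / 3² = -37.79361111 eV
|ΔE| = |E_3 - E_13| = 35.78093360 eV

Convert to Joules: E = 35.78093360 eV × (1.602177 × 10⁻¹⁹ J/eV) = 5.73274e-18 J

Using E = hf:
f = E/h = 5.73274e-18 J / (6.62607 × 10⁻³⁴ J·s)
f = 8.652e+15 Hz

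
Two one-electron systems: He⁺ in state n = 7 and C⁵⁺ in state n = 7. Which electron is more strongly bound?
C⁵⁺ at n = 7 (E = -9.996024 eV)

Using E_n = -13.6057 Z² / n² eV:

He⁺ (Z = 2) at n = 7:
E = -13.6057 × 2² / 7² = -13.6057 × 4 / 49 = -1.110669388 eV

C⁵⁺ (Z = 6) at n = 7:
E = -13.6057 × 6² / 7² = -13.6057 × 36 / 49 = -9.996024490 eV

Since -9.996024490 eV < -1.110669388 eV,
C⁵⁺ at n = 7 is more tightly bound (requires more energy to ionize).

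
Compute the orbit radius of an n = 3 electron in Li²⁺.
0.1588 nm (or 1.5875 Å)

The Bohr radius formula is:
r_n = n² a₀ / Z

where a₀ = 0.0529177 nm is the Bohr radius.

For Li²⁺ (Z = 3) at n = 3:
r_3 = 3² × 0.0529177 nm / 3
r_3 = 9 × 0.0529177 nm / 3
r_3 = 0.47626 nm / 3
r_3 = 0.1588 nm

The electron orbits at approximately 0.1588 nm from the nucleus.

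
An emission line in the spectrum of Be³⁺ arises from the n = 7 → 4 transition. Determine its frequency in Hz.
2.21561e+15 Hz

First, find the transition energy:
E_7 = -13.6057 × 4² / 7² = -4.44267755 eV
E_4 = -13.6057 × 4² / 4² = -13.60570000 eV
|ΔE| = |E_4 - E_7| = 9.16302245 eV

Convert to Joules: E = 9.16302245 eV × (1.602177 × 10⁻¹⁹ J/eV) = 1.4680784e-18 J

Using E = hf:
f = E/h = 1.4680784e-18 J / (6.62607 × 10⁻³⁴ J·s)
f = 2.21561e+15 Hz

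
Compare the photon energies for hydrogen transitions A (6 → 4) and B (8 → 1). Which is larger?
8 → 1

Calculate the energy for each transition:

Transition 6 → 4:
ΔE₁ = |E_4 - E_6| = |-13.6057/4² - (-13.6057/6²)|
ΔE₁ = |-0.85035625000 - (-0.37793611111)| = 0.47242014 eV

Transition 8 → 1:
ΔE₂ = |E_1 - E_8| = |-13.6057/1² - (-13.6057/8²)|
ΔE₂ = |-13.60570000000 - (-0.21258906250)| = 13.39311094 eV

Since 13.39311094 eV > 0.47242014 eV, the transition 8 → 1 emits the more energetic photon.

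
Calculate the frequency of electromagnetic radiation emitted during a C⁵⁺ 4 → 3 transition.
5.76e+15 Hz

First, find the transition energy:
E_4 = -13.6057 × 6² / 4² = -30.6128 eV
E_3 = -13.6057 × 6² / 3² = -54.4228 eV
|ΔE| = |E_3 - E_4| = 23.8100 eV

Convert to Joules: E = 23.8100 eV × (1.602177 × 10⁻¹⁹ J/eV) = 3.8148e-18 J

Using E = hf:
f = E/h = 3.8148e-18 J / (6.62607 × 10⁻³⁴ J·s)
f = 5.76e+15 Hz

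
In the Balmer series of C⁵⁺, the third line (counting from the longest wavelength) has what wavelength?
12.0538 nm

The lines of a series are numbered from the longest wavelength (smallest ΔE) outward; the third line is the transition from n = n_f + 3 to n_f.
The Balmer series has all transitions ending at n_f = 2.

For C⁵⁺ (Z = 6), the third line (γ-line) is the jump from n = 5 to n = 2:
E_5 = -13.6057 × 6² / 5² = -19.592208 eV
E_2 = -13.6057 × 6² / 2² = -122.451300 eV
ΔE = E_5 - E_2 = 102.859092 eV

λ = hc/E = 1239.84 eV·nm / 102.859092 eV
λ = 12.0538 nm

This is the γ-line of the Balmer series in C⁵⁺.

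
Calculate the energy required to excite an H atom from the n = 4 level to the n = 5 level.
0.31 eV

The energy levels of a hydrogen-like atom are E_n = -13.6057 eV / n².

Energy at n = 4: E_4 = -13.6057 / 4² = -0.85036 eV
Energy at n = 5: E_5 = -13.6057 / 5² = -0.54423 eV

The excitation energy is the difference:
ΔE = E_5 - E_4
ΔE = -0.54423 - (-0.85036)
ΔE = 0.31 eV

Since this is positive, energy must be absorbed (photon absorption).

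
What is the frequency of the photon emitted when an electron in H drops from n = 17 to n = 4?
1.94e+14 Hz

First, find the transition energy:
E_17 = -13.6057 / 17² = -0.047079 eV
E_4 = -13.6057 / 4² = -0.850356 eV
|ΔE| = |E_4 - E_17| = 0.803277 eV

Convert to Joules: E = 0.803277 eV × (1.602177 × 10⁻¹⁹ J/eV) = 1.2870e-19 J

Using E = hf:
f = E/h = 1.2870e-19 J / (6.62607 × 10⁻³⁴ J·s)
f = 1.94e+14 Hz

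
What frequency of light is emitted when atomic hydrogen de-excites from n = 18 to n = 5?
1.2144e+14 Hz

First, find the transition energy:
E_18 = -13.6057 / 18² = -0.04199290 eV
E_5 = -13.6057 / 5² = -0.54422800 eV
|ΔE| = |E_5 - E_18| = 0.50223510 eV

Convert to Joules: E = 0.50223510 eV × (1.602177 × 10⁻¹⁹ J/eV) = 8.046695e-20 J

Using E = hf:
f = E/h = 8.046695e-20 J / (6.62607 × 10⁻³⁴ J·s)
f = 1.2144e+14 Hz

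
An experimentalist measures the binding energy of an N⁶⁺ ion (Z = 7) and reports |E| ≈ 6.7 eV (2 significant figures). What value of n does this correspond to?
n = 10

The exact energy levels follow E_n = -13.6057 Z² / n² eV with Z = 7.

The measured value (-6.7 eV) is reported to only 2 significant figures, so we must test candidate n values and see which one matches to that precision.

Candidate energies:
  n = 8:  E = -13.6057 × 7² / 8² = -10.41686 eV
  n = 9:  E = -13.6057 × 7² / 9² = -8.23061 eV
  n = 10:  E = -13.6057 × 7² / 10² = -6.66679 eV  ← matches
  n = 11:  E = -13.6057 × 7² / 11² = -5.50975 eV
  n = 12:  E = -13.6057 × 7² / 12² = -4.62972 eV

Checking against the measurement of -6.7 eV (2 sig figs), only n = 10 agrees:
E_10 = -6.66679 eV, which rounds to -6.7 eV ✓

Therefore n = 10.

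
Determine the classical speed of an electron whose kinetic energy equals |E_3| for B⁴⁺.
3.65e+06 m/s (or 1.22% of c)

The binding energy at n = 3 for B⁴⁺ is:
E_3 = -13.6057 × 5²/3² = -37.7936 eV
|E_3| = 37.7936 eV

Convert to Joules:
KE = 37.7936 eV × (1.602177 × 10⁻¹⁹ J/eV) = 6.0552e-18 J

Using KE = ½mv²:
v = √(2·KE/m_e)
v = √(2 × 6.0552e-18 J / 9.10938 × 10⁻³¹ kg)
v = 3.65e+06 m/s

This is approximately 1.22% the speed of light.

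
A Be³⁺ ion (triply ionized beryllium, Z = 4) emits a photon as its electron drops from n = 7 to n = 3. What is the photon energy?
19.745 eV

The energy levels are E_n = -13.6057 Z² eV / n².

Energy at n = 7: E_7 = -13.6057 × 4² / 7² = -4.442678 eV
Energy at n = 3: E_3 = -13.6057 × 4² / 3² = -24.187911 eV

For emission (electron falling to lower state), the photon energy is:
E_photon = E_7 - E_3 = |-4.442678 - (-24.187911)|
E_photon = 19.745 eV

This energy is carried away by the emitted photon.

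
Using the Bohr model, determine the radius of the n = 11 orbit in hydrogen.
6.403044 nm (or 64.030442 Å)

The Bohr radius formula is:
r_n = n² a₀ / Z

where a₀ = 0.052917721 nm is the Bohr radius.

For H (Z = 1) at n = 11:
r_11 = 11² × 0.052917721 nm / 1
r_11 = 121 × 0.052917721 nm / 1
r_11 = 6.4030442 nm / 1
r_11 = 6.403044 nm

The electron orbits at approximately 6.403044 nm from the nucleus.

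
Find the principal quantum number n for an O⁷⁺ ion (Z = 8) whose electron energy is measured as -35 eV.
n = 5

The exact energy levels follow E_n = -13.6057 Z² / n² eV with Z = 8.

The measured value (-35 eV) is reported to only 2 significant figures, so we must test candidate n values and see which one matches to that precision.

Candidate energies:
  n = 3:  E = -13.6057 × 8² / 3² = -96.75164 eV
  n = 4:  E = -13.6057 × 8² / 4² = -54.42280 eV
  n = 5:  E = -13.6057 × 8² / 5² = -34.83059 eV  ← matches
  n = 6:  E = -13.6057 × 8² / 6² = -24.18791 eV
  n = 7:  E = -13.6057 × 8² / 7² = -17.77071 eV

Checking against the measurement of -35 eV (2 sig figs), only n = 5 agrees:
E_5 = -34.83059 eV, which rounds to -35 eV ✓

Therefore n = 5.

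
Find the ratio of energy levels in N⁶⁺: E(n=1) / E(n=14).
196.0000

Using E_n = -13.6057 Z² / n² eV with Z = 7:

E_1 = -13.6057 × 7² / 1² = -666.6793 / 1 = -666.6793000000 eV
E_14 = -13.6057 × 7² / 14² = -666.6793 / 196 = -3.4014250000 eV

The ratio is:
E_1/E_14 = (-666.6793000000) / (-3.4014250000)
E_1/E_14 = (-666.6793/1) / (-666.6793/196)
E_1/E_14 = 196/1
E_1/E_14 = 196.0000
(Note: the Z² factors cancel in the ratio.)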